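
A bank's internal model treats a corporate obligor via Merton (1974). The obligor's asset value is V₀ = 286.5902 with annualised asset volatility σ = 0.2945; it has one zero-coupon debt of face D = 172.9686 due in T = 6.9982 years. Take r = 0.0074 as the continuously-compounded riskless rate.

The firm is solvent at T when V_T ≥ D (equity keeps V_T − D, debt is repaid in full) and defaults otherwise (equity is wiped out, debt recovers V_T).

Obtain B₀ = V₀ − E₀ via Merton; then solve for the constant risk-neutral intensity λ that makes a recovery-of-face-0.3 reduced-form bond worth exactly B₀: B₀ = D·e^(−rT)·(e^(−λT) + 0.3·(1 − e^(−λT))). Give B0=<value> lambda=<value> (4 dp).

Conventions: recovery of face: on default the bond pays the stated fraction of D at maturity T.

With assets at 286.5902 and a single debt payment of 172.9686 at 6.9982 years:
d₁ = [ln(V₀/D) + (r + σ²/2)T] / (σ√T)
   = [ln(286.5902/172.9686) + (0.0074 + 0.5·0.2945²)·6.9982] / (0.2945·√6.9982)
   = [0.504943 + 0.355264] / 0.779074 = 1.104142
d₂ = d₁ − σ√T = 1.104142 − 0.779074 = 0.325068
N(d₁) = 0.865234,  N(d₂) = 0.627435,  e^(−rT) = 0.949531
E₀ = V₀·N(d₁) − D·e^(−rT)·N(d₂)
   = 286.5902·0.865234 − 172.9686·0.949531·0.627435 = 144.918221
B₀ = V₀ − E₀ = 286.5902 − 144.918221 = 141.671979
e^(−λT) = (B₀·e^(rT)/D − 0.3)/(1 − 0.3) = (141.6720·1.053151/172.9686 − 0.3)/0.7 = 0.80370853
λ = −ln(0.80370853)/6.9982 = 0.031225

B0=141.6720 lambda=0.0312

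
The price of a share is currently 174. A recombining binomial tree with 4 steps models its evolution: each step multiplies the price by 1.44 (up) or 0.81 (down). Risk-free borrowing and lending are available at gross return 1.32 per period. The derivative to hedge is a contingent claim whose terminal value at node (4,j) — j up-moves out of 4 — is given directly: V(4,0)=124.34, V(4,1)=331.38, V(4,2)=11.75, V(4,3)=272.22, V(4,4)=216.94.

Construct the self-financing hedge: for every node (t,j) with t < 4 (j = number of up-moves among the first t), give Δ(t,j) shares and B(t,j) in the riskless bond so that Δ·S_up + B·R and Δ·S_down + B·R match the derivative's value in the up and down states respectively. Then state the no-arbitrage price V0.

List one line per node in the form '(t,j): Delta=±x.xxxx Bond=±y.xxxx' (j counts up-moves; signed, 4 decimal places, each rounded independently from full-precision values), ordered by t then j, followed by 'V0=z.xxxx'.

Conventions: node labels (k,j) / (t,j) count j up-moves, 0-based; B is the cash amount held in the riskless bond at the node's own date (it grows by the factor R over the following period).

Since d<R<u, set p* = (R−d)/(u−d) = 0.8095; price each node as the discounted p*-expectation of its children.
Terminal payoffs: V(4,0)=124.3400, V(4,1)=331.3800, V(4,2)=11.7500, V(4,3)=272.2200, V(4,4)=216.9400
  t=3,j=0: stock 92.4707 → up 133.1579 (V=331.3800), down 74.9013 (V=124.3400). Price 221.1696; hedge Δ=3.5539, bond B=-107.4654.
  t=3,j=1: stock 164.3924 → up 236.7251 (V=11.7500), down 133.1579 (V=331.3800). Price 55.0242; hedge Δ=-3.0862, bond B=562.3734.
  t=3,j=2: stock 292.2532 → up 420.8446 (V=272.2200), down 236.7251 (V=11.7500). Price 168.6414; hedge Δ=1.4147, bond B=-244.8030.
  t=3,j=3: stock 519.5612 → up 748.1682 (V=216.9400), down 420.8446 (V=272.2200). Price 172.3254; hedge Δ=-0.1689, bond B=260.0714.
  t=2,j=0: stock 114.1614 → up 164.3924 (V=55.0242), down 92.4707 (V=221.1696). Price 65.6598; hedge Δ=-2.3101, bond B=329.3826.
  t=2,j=1: stock 202.9536 → up 292.2532 (V=168.6414), down 164.3924 (V=55.0242). Price 111.3637; hedge Δ=0.8886, bond B=-68.9812.
  t=2,j=2: stock 360.8064 → up 519.5612 (V=172.3254), down 292.2532 (V=168.6414). Price 130.0179; hedge Δ=0.0162, bond B=124.1704.
  t=1,j=0: stock 140.9400 → up 202.9536 (V=111.3637), down 114.1614 (V=65.6598). Price 77.7713; hedge Δ=0.5147, bond B=5.2255.
  t=1,j=1: stock 250.5600 → up 360.8064 (V=130.0179), down 202.9536 (V=111.3637). Price 95.8066; hedge Δ=0.1182, bond B=66.1967.
  t=0,j=0: stock 174.0000 → up 250.5600 (V=95.8066), down 140.9400 (V=77.7713). Price 69.9783; hedge Δ=0.1645, bond B=41.3508.
As a check, the time-0 holding Δ(0,0)·S0 + B(0,0) comes to 69.9783 — exactly V0.

(0,0): Delta=0.1645 Bond=41.3508
(1,0): Delta=0.5147 Bond=5.2255
(1,1): Delta=0.1182 Bond=66.1967
(2,0): Delta=-2.3101 Bond=329.3826
(2,1): Delta=0.8886 Bond=-68.9812
(2,2): Delta=0.0162 Bond=124.1704
(3,0): Delta=3.5539 Bond=-107.4654
(3,1): Delta=-3.0862 Bond=562.3734
(3,2): Delta=1.4147 Bond=-244.8030
(3,3): Delta=-0.1689 Bond=260.0714
V0=69.9783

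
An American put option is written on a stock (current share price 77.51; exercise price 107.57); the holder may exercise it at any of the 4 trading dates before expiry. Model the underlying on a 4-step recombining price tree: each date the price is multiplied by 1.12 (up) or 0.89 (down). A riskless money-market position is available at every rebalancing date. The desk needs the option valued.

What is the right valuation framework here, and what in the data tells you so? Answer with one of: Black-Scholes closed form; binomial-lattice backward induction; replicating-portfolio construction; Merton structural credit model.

Key observation: the exercise right at every one of the 4 steps is what matters: each node needs max(107.57 − S, continuation), which only the stepwise tree valuation starting from spot 77.51 delivers.

framework: binomial-lattice backward induction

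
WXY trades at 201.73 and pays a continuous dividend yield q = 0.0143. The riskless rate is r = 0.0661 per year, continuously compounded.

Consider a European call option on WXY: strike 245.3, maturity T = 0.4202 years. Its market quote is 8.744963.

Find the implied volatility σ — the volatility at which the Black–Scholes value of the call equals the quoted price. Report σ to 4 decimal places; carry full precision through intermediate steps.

sigma = 0.4059

At σ = 0.4059 the Black–Scholes value reproduces the quote:
σ√T = 0.4059·√0.4202 = 0.263116
d₁ = (ln(S/K) + (r−q+σ²/2)T) / (σ√T) = (ln(201.73/245.3) + (0.0661−0.0143+0.4059²/2)·0.4202) / 0.263116 = (-0.195552 + 0.056381) / 0.263116 = -0.528932
d₂ = d₁ − σ√T = -0.528932 − 0.263116 = -0.792048
e^{−rT} = 0.972607
e^{−qT} = 0.994009
N(d₁) = 0.298426,  N(d₂) = 0.214166
V = S·e^{−qT}·N(d₁) − K·e^{−rT}·N(d₂) = 59.840876 − 51.095913 = 8.744963 (the observed quote) — the price is monotone increasing in volatility, hence this σ is the only solution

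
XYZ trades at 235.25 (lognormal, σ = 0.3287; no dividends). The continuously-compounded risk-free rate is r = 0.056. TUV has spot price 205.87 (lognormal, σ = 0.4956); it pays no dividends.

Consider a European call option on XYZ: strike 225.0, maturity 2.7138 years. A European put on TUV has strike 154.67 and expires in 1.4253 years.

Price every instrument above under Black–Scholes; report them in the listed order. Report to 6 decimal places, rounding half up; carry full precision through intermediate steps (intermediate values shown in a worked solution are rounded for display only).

[XYZ call K=225.0]
σ√T = 0.3287·√2.7138 = 0.541488
d₁ = (ln(S/K) + (r+σ²/2)T) / (σ√T) = (ln(235.25/225.0) + (0.056+0.3287²/2)·2.7138) / 0.541488 = (0.044548 + 0.298577) / 0.541488 = 0.633672
d₂ = d₁ − σ√T = 0.633672 − 0.541488 = 0.092184
e^{−rT} = 0.859012
N(d₁) = 0.736853,  N(d₂) = 0.536724
price = S·N(d₁) − K·e^{−rT}·N(d₂) = 173.344568 − 103.736779 = 69.607790
[TUV put K=154.67]
σ√T = 0.4956·√1.4253 = 0.591677
d₁ = (ln(S/K) + (r+σ²/2)T) / (σ√T) = (ln(205.87/154.67) + (0.056+0.4956²/2)·1.4253) / 0.591677 = (0.285951 + 0.254857) / 0.591677 = 0.914027
d₂ = d₁ − σ√T = 0.914027 − 0.591677 = 0.322350
e^{−rT} = 0.923285
N(−d₁) = 0.180351,  N(−d₂) = 0.373594
price = K·e^{−rT}·N(−d₂) − S·N(−d₁) = 53.350872 − 37.128921 = 16.221951

price(XYZ call K=225.0) = 69.607790
price(TUV put K=154.67) = 16.221951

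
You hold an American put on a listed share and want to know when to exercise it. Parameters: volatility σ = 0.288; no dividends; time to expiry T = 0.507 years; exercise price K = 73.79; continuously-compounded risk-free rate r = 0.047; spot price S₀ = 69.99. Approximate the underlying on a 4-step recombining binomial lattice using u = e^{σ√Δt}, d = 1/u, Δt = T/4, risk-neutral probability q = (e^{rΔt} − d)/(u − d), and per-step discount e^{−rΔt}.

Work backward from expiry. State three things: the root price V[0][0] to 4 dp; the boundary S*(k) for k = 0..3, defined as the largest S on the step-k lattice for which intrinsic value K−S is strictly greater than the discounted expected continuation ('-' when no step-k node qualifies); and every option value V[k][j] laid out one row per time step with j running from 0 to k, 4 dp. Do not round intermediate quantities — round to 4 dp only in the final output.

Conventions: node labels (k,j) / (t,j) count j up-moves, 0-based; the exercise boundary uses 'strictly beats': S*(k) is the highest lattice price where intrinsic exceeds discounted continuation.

params: Δt=0.12675 u=1.10797 d=0.90255 q=0.50347 e^(-rΔt)=0.99406
t_4 payoffs: 27.3474 16.7767 3.8000 0.0000 0.0000
t_3: node(3,0) S=51.4573 payoff=22.3327 vs cont=21.8945 → 22.3327 [stop]  node(3,1) S=63.1693 payoff=10.6207 vs cont=10.1824 → 10.6207 [stop]  node(3,2) S=77.5471 payoff=0.0000 vs cont=1.8756 → 1.8756 [wait]  node(3,3) S=95.1975 payoff=0.0000 vs cont=0.0000 → 0.0000 [wait]  ⇒ S*(3)=63.1693
t_2: node(2,0) S=57.0133 payoff=16.7767 vs cont=16.3384 → 16.7767 [stop]  node(2,1) S=69.9900 payoff=3.8000 vs cont=6.1808 → 6.1808 [wait]  node(2,2) S=85.9203 payoff=0.0000 vs cont=0.9257 → 0.9257 [wait]  ⇒ S*(2)=57.0133
t_1: node(1,0) S=63.1693 payoff=10.6207 vs cont=11.3740 → 11.3740 [wait]  node(1,1) S=77.5471 payoff=0.0000 vs cont=3.5140 → 3.5140 [wait]  ⇒ S*(1)=-
t_0: node(0,0) S=69.9900 payoff=3.8000 vs cont=7.3726 → 7.3726 [wait]  ⇒ S*(0)=-

price = 7.3726
boundary = - - 57.0133 63.1693
tree:
7.3726
11.3740 3.5140
16.7767 6.1808 0.9257
22.3327 10.6207 1.8756 0.0000
27.3474 16.7767 3.8000 0.0000 0.0000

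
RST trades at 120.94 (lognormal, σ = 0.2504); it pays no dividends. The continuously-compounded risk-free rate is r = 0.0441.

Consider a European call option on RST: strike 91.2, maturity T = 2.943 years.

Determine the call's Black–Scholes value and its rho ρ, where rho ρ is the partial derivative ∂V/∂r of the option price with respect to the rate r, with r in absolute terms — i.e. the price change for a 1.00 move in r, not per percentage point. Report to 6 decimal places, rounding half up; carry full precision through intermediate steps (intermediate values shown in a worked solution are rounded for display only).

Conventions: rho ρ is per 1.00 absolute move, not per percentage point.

σ√T = 0.2504·√2.943 = 0.429566
d₁ = (ln(S/K) + (r+σ²/2)T) / (σ√T) = (ln(120.94/91.2) + (0.0441+0.2504²/2)·2.943) / 0.429566 = (0.282240 + 0.222050) / 0.429566 = 1.173952
d₂ = d₁ − σ√T = 1.173952 − 0.429566 = 0.744386
e^{−rT} = 0.878283
N(d₁) = 0.879793,  N(d₂) = 0.771679
Call price V = S·N(d₁) − K·e^{−rT}·N(d₂) = 106.402144 − 61.811005 = 44.591140
ρ = K·T·e^{−rT}·N(d₂) = 181.909786

price = 44.591140
ρ = 181.909786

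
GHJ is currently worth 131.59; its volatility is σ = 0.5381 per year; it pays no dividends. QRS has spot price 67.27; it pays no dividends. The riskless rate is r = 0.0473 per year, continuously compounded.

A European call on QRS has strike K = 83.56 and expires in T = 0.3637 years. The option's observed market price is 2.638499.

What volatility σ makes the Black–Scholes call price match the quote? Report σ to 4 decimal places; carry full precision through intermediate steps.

sigma = 0.4456

At σ = 0.4456 the Black–Scholes value reproduces the quote:
σ√T = 0.4456·√0.3637 = 0.268730
d₁ = (ln(S/K) + (r+σ²/2)T) / (σ√T) = (ln(67.27/83.56) + (0.0473+0.4456²/2)·0.3637) / 0.268730 = (-0.216851 + 0.053311) / 0.268730 = -0.608564
d₂ = d₁ − σ√T = -0.608564 − 0.268730 = -0.877294
e^{−rT} = 0.982944
N(d₁) = 0.271407,  N(d₂) = 0.190163
V = S·N(d₁) − K·e^{−rT}·N(d₂) = 18.257542 − 15.619043 = 2.638499 (matching the quote); vega is positive throughout, so no other σ reproduces this price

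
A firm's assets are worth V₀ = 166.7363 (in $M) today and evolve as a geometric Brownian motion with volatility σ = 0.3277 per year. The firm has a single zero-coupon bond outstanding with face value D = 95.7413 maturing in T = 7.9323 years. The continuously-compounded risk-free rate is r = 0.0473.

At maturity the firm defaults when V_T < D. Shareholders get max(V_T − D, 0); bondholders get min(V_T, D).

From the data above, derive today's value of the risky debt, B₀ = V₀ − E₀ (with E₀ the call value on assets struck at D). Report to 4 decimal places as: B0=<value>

Equity is a call on the firm's assets struck at D = 95.7413:
d₁ = [ln(V₀/D) + (r + σ²/2)T] / (σ√T)
   = [ln(166.7363/95.7413) + (0.0473 + 0.5·0.3277²)·7.9323] / (0.3277·√7.9323)
   = [0.554764 + 0.801112] / 0.922945 = 1.469075
d₂ = d₁ − σ√T = 1.469075 − 0.922945 = 0.546129
N(d₁) = 0.929094,  N(d₂) = 0.707511,  e^(−rT) = 0.687153
E₀ = V₀·N(d₁) − D·e^(−rT)·N(d₂)
   = 166.7363·0.929094 − 95.7413·0.687153·0.707511 = 108.367211
B₀ = V₀ − E₀ = 166.7363 − 108.367211 = 58.369089

B0=58.3691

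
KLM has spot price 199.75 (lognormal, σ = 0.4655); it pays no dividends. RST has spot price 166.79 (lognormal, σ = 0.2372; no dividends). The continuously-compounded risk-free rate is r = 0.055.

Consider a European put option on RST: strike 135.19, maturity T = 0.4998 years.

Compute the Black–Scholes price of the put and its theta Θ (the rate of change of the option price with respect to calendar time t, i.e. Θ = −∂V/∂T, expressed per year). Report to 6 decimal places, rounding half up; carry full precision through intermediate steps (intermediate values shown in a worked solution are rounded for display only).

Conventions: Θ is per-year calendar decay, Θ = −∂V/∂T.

price = 0.875863
Θ = -2.961295

σ√T = 0.2372·√0.4998 = 0.167692
d₁ = (ln(S/K) + (r+σ²/2)T) / (σ√T) = (ln(166.79/135.19) + (0.055+0.2372²/2)·0.4998) / 0.167692 = (0.210054 + 0.041549) / 0.167692 = 1.500390
d₂ = d₁ − σ√T = 1.500390 − 0.167692 = 1.332698
e^{−rT} = 0.972885
N(−d₁) = 0.066757,  N(−d₂) = 0.091315
Put price V = K·e^{−rT}·N(−d₂) − S·N(−d₁) = 12.010213 − 11.134350 = 0.875863
φ(d₁) = (1/√(2π))·e^{−d₁²/2} = 0.129442
Θ = −S·φ(d₁)·σ/(2√T) + r·K·e^{−rT}·N(−d₂) = −3.621856 + 0.660562 = -2.961295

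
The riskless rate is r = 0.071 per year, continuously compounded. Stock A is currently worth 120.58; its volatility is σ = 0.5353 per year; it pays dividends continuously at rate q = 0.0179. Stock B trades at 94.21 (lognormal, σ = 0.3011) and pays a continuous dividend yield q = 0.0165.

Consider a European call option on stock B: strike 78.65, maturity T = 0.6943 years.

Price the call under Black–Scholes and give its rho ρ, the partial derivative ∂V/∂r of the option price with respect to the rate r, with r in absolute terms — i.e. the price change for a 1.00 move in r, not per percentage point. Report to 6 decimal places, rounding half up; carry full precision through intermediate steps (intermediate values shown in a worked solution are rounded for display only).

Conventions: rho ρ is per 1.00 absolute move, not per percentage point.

σ√T = 0.3011·√0.6943 = 0.250891
d₁ = (ln(S/K) + (r−q+σ²/2)T) / (σ√T) = (ln(94.21/78.65) + (0.071−0.0165+0.3011²/2)·0.6943) / 0.250891 = (0.180519 + 0.069312) / 0.250891 = 0.995777
d₂ = d₁ − σ√T = 0.995777 − 0.250891 = 0.744887
e^{−rT} = 0.951900
e^{−qT} = 0.988609
N(d₁) = 0.840321,  N(d₂) = 0.771830
Call price V = S·e^{−qT}·N(d₁) − K·e^{−rT}·N(d₂) = 78.264867 − 57.784535 = 20.480332
ρ = K·T·e^{−rT}·N(d₂) = 40.119803

price = 20.480332
ρ = 40.119803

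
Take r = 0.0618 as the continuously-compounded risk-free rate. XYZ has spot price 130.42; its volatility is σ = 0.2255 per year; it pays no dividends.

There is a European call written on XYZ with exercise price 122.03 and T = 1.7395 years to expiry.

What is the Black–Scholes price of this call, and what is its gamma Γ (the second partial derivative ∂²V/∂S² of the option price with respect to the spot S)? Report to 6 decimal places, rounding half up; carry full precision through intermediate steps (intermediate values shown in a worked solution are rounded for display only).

price = 26.936443
Γ = 0.007858

σ√T = 0.2255·√1.7395 = 0.297412
d₁ = (ln(S/K) + (r+σ²/2)T) / (σ√T) = (ln(130.42/122.03) + (0.0618+0.2255²/2)·1.7395) / 0.297412 = (0.066493 + 0.151728) / 0.297412 = 0.733733
d₂ = d₁ − σ√T = 0.733733 − 0.297412 = 0.436321
e^{−rT} = 0.898076
N(d₁) = 0.768444,  N(d₂) = 0.668698
Call price V = S·N(d₁) − K·e^{−rT}·N(d₂) = 100.220509 − 73.284066 = 26.936443
φ(d₁) = (1/√(2π))·e^{−d₁²/2} = 0.304794
Γ = φ(d₁) / (S·σ·√T) = 0.007858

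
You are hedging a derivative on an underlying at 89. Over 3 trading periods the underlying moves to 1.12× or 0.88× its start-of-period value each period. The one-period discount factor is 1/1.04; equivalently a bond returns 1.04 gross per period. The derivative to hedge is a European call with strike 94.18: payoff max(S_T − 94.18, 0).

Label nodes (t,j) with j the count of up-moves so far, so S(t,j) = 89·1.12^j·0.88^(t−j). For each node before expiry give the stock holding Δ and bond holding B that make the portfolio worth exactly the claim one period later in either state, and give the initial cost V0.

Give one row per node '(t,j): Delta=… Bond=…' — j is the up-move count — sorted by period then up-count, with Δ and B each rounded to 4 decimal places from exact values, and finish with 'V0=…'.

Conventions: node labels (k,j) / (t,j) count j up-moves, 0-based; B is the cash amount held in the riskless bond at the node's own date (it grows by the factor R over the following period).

Risk-neutral probability p* = (R−d)/(u−d) = (1.04−0.88)/(1.12−0.88) = 0.6667.
Payoffs at expiry: V(3,0)=0.0000, V(3,1)=0.0000, V(3,2)=4.0646, V(3,3)=30.8586
  t=2,j=0: stock 68.9216 → up 77.1922 (V=0.0000), down 60.6510 (V=0.0000). Price 0.0000; hedge Δ=0.0000, bond B=0.0000.
  t=2,j=1: stock 87.7184 → up 98.2446 (V=4.0646), down 77.1922 (V=0.0000). Price 2.6055; hedge Δ=0.1931, bond B=-14.3303.
  t=2,j=2: stock 111.6416 → up 125.0386 (V=30.8586), down 98.2446 (V=4.0646). Price 21.0839; hedge Δ=1.0000, bond B=-90.5577.
  t=1,j=0: stock 78.3200 → up 87.7184 (V=2.6055), down 68.9216 (V=0.0000). Price 1.6702; hedge Δ=0.1386, bond B=-9.1861.
  t=1,j=1: stock 99.6800 → up 111.6416 (V=21.0839), down 87.7184 (V=2.6055). Price 14.3504; hedge Δ=0.7724, bond B=-62.6429.
  t=0,j=0: stock 89.0000 → up 99.6800 (V=14.3504), down 78.3200 (V=1.6702). Price 9.7343; hedge Δ=0.5936, bond B=-43.1000.
As a check, the time-0 holding Δ(0,0)·S0 + B(0,0) comes to 9.7343 — exactly V0.

(0,0): Delta=0.5936 Bond=-43.1000
(1,0): Delta=0.1386 Bond=-9.1861
(1,1): Delta=0.7724 Bond=-62.6429
(2,0): Delta=0.0000 Bond=0.0000
(2,1): Delta=0.1931 Bond=-14.3303
(2,2): Delta=1.0000 Bond=-90.5577
V0=9.7343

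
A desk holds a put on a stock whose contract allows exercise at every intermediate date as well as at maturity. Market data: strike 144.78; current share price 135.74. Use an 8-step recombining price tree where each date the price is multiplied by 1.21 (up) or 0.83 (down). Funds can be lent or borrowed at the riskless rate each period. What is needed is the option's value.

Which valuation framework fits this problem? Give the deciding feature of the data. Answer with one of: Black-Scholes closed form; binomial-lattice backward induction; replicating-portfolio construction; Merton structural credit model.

Key observation: an American put (K = 144.78, S₀ = 135.74) on a 8-date tree has no closed form — the optimal stopping decision is embedded and must be resolved recursively from expiry.

framework: binomial-lattice backward induction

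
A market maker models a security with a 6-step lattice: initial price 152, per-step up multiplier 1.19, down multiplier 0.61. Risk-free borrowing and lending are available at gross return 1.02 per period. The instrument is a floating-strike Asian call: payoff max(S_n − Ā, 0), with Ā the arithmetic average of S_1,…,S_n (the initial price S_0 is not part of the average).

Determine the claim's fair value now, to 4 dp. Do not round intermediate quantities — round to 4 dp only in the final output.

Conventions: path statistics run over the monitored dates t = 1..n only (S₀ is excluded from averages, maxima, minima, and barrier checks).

price = 25.3086

Under the martingale measure an up-move has probability p* = 0.7069; value the claim as the probability-weighted average of per-path payoffs, discounted 6 periods at R = 1.02.
Enumerate all 2^6 = 64 price paths (U = up ×1.19, D = down ×0.61); each path with k up-moves has probability p*^k·(1−p*)^(6−k).
DDDDDD: Ā=37.5825, payoff=0.0000, prob=0.000634
UDDDDD: Ā=73.3167, payoff=0.0000, prob=0.001529
DUDDDD: Ā=58.6233, payoff=0.0000, prob=0.001529
UUDDDD: Ā=114.3635, payoff=0.0000, prob=0.003688
DDUDDD: Ā=49.6604, payoff=0.0000, prob=0.001529
UDUDDD: Ā=96.8785, payoff=0.0000, prob=0.003688
DUUDDD: Ā=82.1851, payoff=0.0000, prob=0.003688
UUUDDD: Ā=160.3284, payoff=0.0000, prob=0.008895
DDDUDD: Ā=44.1930, payoff=0.0000, prob=0.001529
UDDUDD: Ā=86.2126, payoff=0.0000, prob=0.003688
DUDUDD: Ā=71.5193, payoff=0.0000, prob=0.003688
UUDUDD: Ā=139.5212, payoff=0.0000, prob=0.008895
DDUUDD: Ā=62.5563, payoff=0.0000, prob=0.003688
UDUUDD: Ā=122.0361, payoff=0.0000, prob=0.008895
DUUUDD: Ā=107.3428, payoff=0.0000, prob=0.008895
UUUUDD: Ā=209.4064, payoff=0.0000, prob=0.021452
DDDDUD: Ā=40.8579, payoff=0.0000, prob=0.001529
UDDDUD: Ā=79.7064, payoff=0.0000, prob=0.003688
DUDDUD: Ā=65.0131, payoff=0.0000, prob=0.003688
UUDDUD: Ā=126.8288, payoff=0.0000, prob=0.008895
DDUDUD: Ā=56.0501, payoff=0.0000, prob=0.003688
UDUDUD: Ā=109.3437, payoff=0.0000, prob=0.008895
DUUDUD: Ā=94.6504, payoff=0.0000, prob=0.008895
UUUDUD: Ā=184.6458, payoff=0.0000, prob=0.021452
DDDUUD: Ā=50.5827, payoff=0.0000, prob=0.003688
UDDUUD: Ā=98.6778, payoff=0.0000, prob=0.008895
DUDUUD: Ā=83.9845, payoff=0.0000, prob=0.008895
UUDUUD: Ā=163.8386, payoff=0.0000, prob=0.021452
DDUUUD: Ā=75.0215, payoff=0.0000, prob=0.008895
UDUUUD: Ā=146.3535, payoff=0.0000, prob=0.021452
DUUUUD: Ā=131.6602, payoff=0.0000, prob=0.021452
UUUUUD: Ā=256.8452, payoff=0.0000, prob=0.051737
DDDDDU: Ā=38.8235, payoff=0.0000, prob=0.001529
UDDDDU: Ā=75.7376, payoff=0.0000, prob=0.003688
DUDDDU: Ā=61.0443, payoff=0.0000, prob=0.003688
UUDDDU: Ā=119.0864, payoff=0.0000, prob=0.008895
DDUDDU: Ā=52.0814, payoff=0.0000, prob=0.003688
UDUDDU: Ā=101.6013, payoff=0.0000, prob=0.008895
DUUDDU: Ā=86.9080, payoff=0.0000, prob=0.008895
UUUDDU: Ā=169.5418, payoff=0.0000, prob=0.021452
DDDUDU: Ā=46.6140, payoff=0.0000, prob=0.003688
UDDUDU: Ā=90.9354, payoff=0.0000, prob=0.008895
DUDUDU: Ā=76.2421, payoff=0.0000, prob=0.008895
UUDUDU: Ā=148.7346, payoff=0.0000, prob=0.021452
DDUUDU: Ā=67.2792, payoff=0.0000, prob=0.008895
UDUUDU: Ā=131.2495, payoff=0.0000, prob=0.021452
DUUUDU: Ā=116.5562, payoff=0.0000, prob=0.021452
UUUUDU: Ā=227.3801, payoff=0.0000, prob=0.051737
DDDDUU: Ā=43.2789, payoff=0.0000, prob=0.003688
UDDDUU: Ā=84.4292, payoff=0.0000, prob=0.008895
DUDDUU: Ā=69.7359, payoff=0.0000, prob=0.008895
UUDDUU: Ā=136.0422, payoff=0.0000, prob=0.021452
DDUDUU: Ā=60.7730, payoff=0.0000, prob=0.008895
UDUDUU: Ā=118.5571, payoff=0.0000, prob=0.021452
DUUDUU: Ā=103.8638, payoff=9.5566, prob=0.021452
UUUDUU: Ā=202.6195, payoff=18.6432, prob=0.051737
DDDUUU: Ā=55.3056, payoff=2.8343, prob=0.008895
UDDUUU: Ā=107.8912, payoff=5.5292, prob=0.021452
DUDUUU: Ā=93.1979, payoff=20.2225, prob=0.021452
UUDUUU: Ā=181.8123, payoff=39.4504, prob=0.051737
DDUUUU: Ā=84.2350, payoff=29.1854, prob=0.021452
UDUUUU: Ā=164.3272, payoff=56.9355, prob=0.051737
DUUUUU: Ā=149.6339, payoff=71.6288, prob=0.051737
UUUUUU: Ā=291.9087, payoff=139.7349, prob=0.124777
Price = Σ prob·payoff / R^6 = 28.501551 / 1.126162 = 25.3086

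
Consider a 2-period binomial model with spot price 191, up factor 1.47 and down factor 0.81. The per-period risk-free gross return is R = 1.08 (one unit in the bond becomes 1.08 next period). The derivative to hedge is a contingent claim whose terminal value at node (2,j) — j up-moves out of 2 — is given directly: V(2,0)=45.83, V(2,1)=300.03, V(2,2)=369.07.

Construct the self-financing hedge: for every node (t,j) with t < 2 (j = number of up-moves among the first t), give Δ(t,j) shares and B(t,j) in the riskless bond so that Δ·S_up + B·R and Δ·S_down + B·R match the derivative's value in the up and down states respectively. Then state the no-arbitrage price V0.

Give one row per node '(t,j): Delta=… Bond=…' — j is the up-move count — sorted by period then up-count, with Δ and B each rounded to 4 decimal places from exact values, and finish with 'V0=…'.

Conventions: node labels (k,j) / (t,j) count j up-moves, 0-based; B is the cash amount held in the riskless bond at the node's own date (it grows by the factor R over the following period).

No-arbitrage ⇒ martingale measure with p* = (R−d)/(u−d) = 0.4091.
Expiry values: V(2,0)=45.8300, V(2,1)=300.0300, V(2,2)=369.0700
  t=1,j=0: stock 154.7100 → up 227.4237 (V=300.0300), down 125.3151 (V=45.8300). Price 138.7231; hedge Δ=2.4895, bond B=-246.4285.
  t=1,j=1: stock 280.7700 → up 412.7319 (V=369.0700), down 227.4237 (V=300.0300). Price 303.9571; hedge Δ=0.3726, bond B=199.3510.
  t=0,j=0: stock 191.0000 → up 280.7700 (V=303.9571), down 154.7100 (V=138.7231). Price 191.0359; hedge Δ=1.3108, bond B=-59.3186.
As a check, the time-0 holding Δ(0,0)·S0 + B(0,0) comes to 191.0359 — exactly V0.

(0,0): Delta=1.3108 Bond=-59.3186
(1,0): Delta=2.4895 Bond=-246.4285
(1,1): Delta=0.3726 Bond=199.3510
V0=191.0359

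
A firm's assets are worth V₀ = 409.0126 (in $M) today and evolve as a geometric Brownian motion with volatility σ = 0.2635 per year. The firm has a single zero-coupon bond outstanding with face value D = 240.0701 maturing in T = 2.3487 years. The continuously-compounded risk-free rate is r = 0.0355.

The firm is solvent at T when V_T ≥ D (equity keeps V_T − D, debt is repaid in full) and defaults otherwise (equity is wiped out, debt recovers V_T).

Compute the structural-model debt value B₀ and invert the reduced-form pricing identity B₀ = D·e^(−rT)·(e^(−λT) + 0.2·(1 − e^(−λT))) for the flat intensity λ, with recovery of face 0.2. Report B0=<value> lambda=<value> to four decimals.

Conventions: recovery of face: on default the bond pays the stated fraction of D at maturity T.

B0=217.5620 lambda=0.0080

Equity is a call on the firm's assets struck at D = 240.0701:
d₁ = [ln(V₀/D) + (r + σ²/2)T] / (σ√T)
   = [ln(409.0126/240.0701) + (0.0355 + 0.5·0.2635²)·2.3487] / (0.2635·√2.3487)
   = [0.532815 + 0.164917] / 0.403826 = 1.727802
d₂ = d₁ − σ√T = 1.727802 − 0.403826 = 1.323976
N(d₁) = 0.957988,  N(d₂) = 0.907244,  e^(−rT) = 0.920003
E₀ = V₀·N(d₁) − D·e^(−rT)·N(d₂)
   = 409.0126·0.957988 − 240.0701·0.920003·0.907244 = 191.450575
B₀ = V₀ − E₀ = 409.0126 − 191.450575 = 217.562025
e^(−λT) = (B₀·e^(rT)/D − 0.2)/(1 − 0.2) = (217.5620·1.086954/240.0701 − 0.2)/0.8 = 0.98130589
λ = −ln(0.98130589)/2.3487 = 0.008035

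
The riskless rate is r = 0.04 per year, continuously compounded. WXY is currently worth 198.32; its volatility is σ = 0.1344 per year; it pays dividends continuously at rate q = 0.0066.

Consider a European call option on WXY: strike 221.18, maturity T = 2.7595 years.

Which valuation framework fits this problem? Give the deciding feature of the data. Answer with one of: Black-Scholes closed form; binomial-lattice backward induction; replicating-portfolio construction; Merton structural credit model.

Key observation: a European-exercise option on WXY struck at 221.18 — a GBM underlying with constant parameters — admits an analytic price: the data contain no early exercise, no discrete tree, no debt structure.

framework: Black-Scholes closed form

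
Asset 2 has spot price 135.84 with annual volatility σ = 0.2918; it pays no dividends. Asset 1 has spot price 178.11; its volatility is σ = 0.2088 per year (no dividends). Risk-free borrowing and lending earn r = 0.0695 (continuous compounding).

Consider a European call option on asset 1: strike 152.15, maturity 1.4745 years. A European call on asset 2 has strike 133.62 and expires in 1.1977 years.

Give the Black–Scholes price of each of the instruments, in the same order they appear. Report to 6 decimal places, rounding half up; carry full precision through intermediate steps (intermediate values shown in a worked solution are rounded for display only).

[asset 1 call K=152.15]
σ√T = 0.2088·√1.4745 = 0.253544
d₁ = (ln(S/K) + (r+σ²/2)T) / (σ√T) = (ln(178.11/152.15) + (0.0695+0.2088²/2)·1.4745) / 0.253544 = (0.157534 + 0.134620) / 0.253544 = 1.152284
d₂ = d₁ − σ√T = 1.152284 − 0.253544 = 0.898740
e^{−rT} = 0.902598
N(d₁) = 0.875398,  N(d₂) = 0.815605
price = S·N(d₁) − K·e^{−rT}·N(d₂) = 155.917108 − 112.007231 = 43.909877
[asset 2 call K=133.62]
σ√T = 0.2918·√1.1977 = 0.319344
d₁ = (ln(S/K) + (r+σ²/2)T) / (σ√T) = (ln(135.84/133.62) + (0.0695+0.2918²/2)·1.1977) / 0.319344 = (0.016478 + 0.134231) / 0.319344 = 0.471930
d₂ = d₁ − σ√T = 0.471930 − 0.319344 = 0.152586
e^{−rT} = 0.920130
N(d₁) = 0.681512,  N(d₂) = 0.560638
price = S·N(d₁) − K·e^{−rT}·N(d₂) = 92.576560 − 68.929158 = 23.647402

price(asset 1 call K=152.15) = 43.909877
price(asset 2 call K=133.62) = 23.647402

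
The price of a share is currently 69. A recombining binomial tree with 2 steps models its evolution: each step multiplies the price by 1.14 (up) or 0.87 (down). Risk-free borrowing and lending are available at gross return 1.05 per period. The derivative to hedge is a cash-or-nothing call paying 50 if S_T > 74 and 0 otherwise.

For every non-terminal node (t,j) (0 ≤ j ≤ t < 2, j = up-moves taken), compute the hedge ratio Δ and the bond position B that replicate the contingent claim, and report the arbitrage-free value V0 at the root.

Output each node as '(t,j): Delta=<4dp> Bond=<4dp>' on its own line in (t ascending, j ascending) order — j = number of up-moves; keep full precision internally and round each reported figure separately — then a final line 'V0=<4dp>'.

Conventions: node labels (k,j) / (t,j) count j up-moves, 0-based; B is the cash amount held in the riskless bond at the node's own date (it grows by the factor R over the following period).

Under the risk-neutral measure, an up-move has probability p* = (R−d)/(u−d) = 0.6667 and values discount at R = 1.05.
Payoffs at expiry: V(2,0)=0.0000, V(2,1)=0.0000, V(2,2)=50.0000
(1,0): S=60.0300. Δ = (V_up−V_dn)/(S_up−S_dn) = (0.0000−0.0000)/(68.4342−52.2261) = 0.0000. V = [p*·0.0000 + (1−p*)·0.0000]/1.05 = 0.0000. B = V − Δ·S = 0.0000.
(1,1): S=78.6600. Δ = (V_up−V_dn)/(S_up−S_dn) = (50.0000−0.0000)/(89.6724−68.4342) = 2.3542. V = [p*·50.0000 + (1−p*)·0.0000]/1.05 = 31.7460. B = V − Δ·S = -153.4392.
(0,0): S=69.0000. Δ = (V_up−V_dn)/(S_up−S_dn) = (31.7460−0.0000)/(78.6600−60.0300) = 1.7040. V = [p*·31.7460 + (1−p*)·0.0000]/1.05 = 20.1562. B = V − Δ·S = -97.4217.
As a check, the time-0 holding Δ(0,0)·S0 + B(0,0) comes to 20.1562 — exactly V0.

(0,0): Delta=1.7040 Bond=-97.4217
(1,0): Delta=0.0000 Bond=0.0000
(1,1): Delta=2.3542 Bond=-153.4392
V0=20.1562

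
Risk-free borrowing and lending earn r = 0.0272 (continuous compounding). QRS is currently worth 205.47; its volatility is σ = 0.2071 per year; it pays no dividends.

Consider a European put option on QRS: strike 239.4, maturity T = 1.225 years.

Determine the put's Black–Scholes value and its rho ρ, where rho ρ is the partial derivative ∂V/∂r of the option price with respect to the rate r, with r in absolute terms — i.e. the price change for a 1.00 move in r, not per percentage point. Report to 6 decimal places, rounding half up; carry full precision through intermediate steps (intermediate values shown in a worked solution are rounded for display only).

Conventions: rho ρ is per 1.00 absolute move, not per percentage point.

price = 35.615407
ρ = -209.228321

σ√T = 0.2071·√1.225 = 0.229218
d₁ = (ln(S/K) + (r+σ²/2)T) / (σ√T) = (ln(205.47/239.4) + (0.0272+0.2071²/2)·1.225) / 0.229218 = (-0.152836 + 0.059590) / 0.229218 = -0.406798
d₂ = d₁ − σ√T = -0.406798 − 0.229218 = -0.636016
e^{−rT} = 0.967229
N(−d₁) = 0.657922,  N(−d₂) = 0.737617
Put price V = K·e^{−rT}·N(−d₂) − S·N(−d₁) = 170.798629 − 135.183223 = 35.615407
ρ = −K·T·e^{−rT}·N(−d₂) = -209.228321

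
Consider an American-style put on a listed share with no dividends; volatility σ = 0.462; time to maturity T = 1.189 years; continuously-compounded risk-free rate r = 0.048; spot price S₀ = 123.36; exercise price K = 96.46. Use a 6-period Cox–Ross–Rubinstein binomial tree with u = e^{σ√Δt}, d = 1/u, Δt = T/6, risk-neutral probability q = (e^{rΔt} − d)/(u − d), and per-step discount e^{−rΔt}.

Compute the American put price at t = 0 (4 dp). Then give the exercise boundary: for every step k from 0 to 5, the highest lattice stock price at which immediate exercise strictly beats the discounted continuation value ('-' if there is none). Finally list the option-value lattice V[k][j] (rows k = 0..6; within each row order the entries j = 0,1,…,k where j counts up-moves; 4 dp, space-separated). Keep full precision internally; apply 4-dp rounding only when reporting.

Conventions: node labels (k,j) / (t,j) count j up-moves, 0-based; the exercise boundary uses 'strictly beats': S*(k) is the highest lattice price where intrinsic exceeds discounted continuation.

price = 9.7594
boundary = - - - - 54.1876 66.5608
tree:
9.7594
14.8145 4.2985
21.8559 7.2327 1.1012
31.1059 11.9444 2.1050 0.0000
42.2724 19.2366 4.0236 0.0000 0.0000
52.3455 29.8992 7.6908 0.0000 0.0000 0.0000
60.5461 42.2724 14.7007 0.0000 0.0000 0.0000 0.0000

params: Δt=0.19817 u=1.22834 d=0.81411 q=0.47184 e^(-rΔt)=0.99053
t_6 payoffs: 60.5461 42.2724 14.7007 0.0000 0.0000 0.0000 0.0000
t_5: node(5,0) S=44.1145 payoff=52.3455 vs cont=51.4323 → 52.3455 [stop]  node(5,1) S=66.5608 payoff=29.8992 vs cont=28.9860 → 29.8992 [stop]  node(5,2) S=100.4282 payoff=0.0000 vs cont=7.6908 → 7.6908 [wait]  node(5,3) S=151.5280 payoff=0.0000 vs cont=0.0000 → 0.0000 [wait]  node(5,4) S=228.6283 payoff=0.0000 vs cont=0.0000 → 0.0000 [wait]  node(5,5) S=344.9586 payoff=0.0000 vs cont=0.0000 → 0.0000 [wait]  ⇒ S*(5)=66.5608
t_4: node(4,0) S=54.1876 payoff=42.2724 vs cont=41.3592 → 42.2724 [stop]  node(4,1) S=81.7593 payoff=14.7007 vs cont=19.2366 → 19.2366 [wait]  node(4,2) S=123.3600 payoff=0.0000 vs cont=4.0236 → 4.0236 [wait]  node(4,3) S=186.1279 payoff=0.0000 vs cont=0.0000 → 0.0000 [wait]  node(4,4) S=280.8332 payoff=0.0000 vs cont=0.0000 → 0.0000 [wait]  ⇒ S*(4)=54.1876
t_3: node(3,0) S=66.5608 payoff=29.8992 vs cont=31.1059 → 31.1059 [wait]  node(3,1) S=100.4282 payoff=0.0000 vs cont=11.9444 → 11.9444 [wait]  node(3,2) S=151.5280 payoff=0.0000 vs cont=2.1050 → 2.1050 [wait]  node(3,3) S=228.6283 payoff=0.0000 vs cont=0.0000 → 0.0000 [wait]  ⇒ S*(3)=-
t_2: node(2,0) S=81.7593 payoff=14.7007 vs cont=21.8559 → 21.8559 [wait]  node(2,1) S=123.3600 payoff=0.0000 vs cont=7.2327 → 7.2327 [wait]  node(2,2) S=186.1279 payoff=0.0000 vs cont=1.1012 → 1.1012 [wait]  ⇒ S*(2)=-
t_1: node(1,0) S=100.4282 payoff=0.0000 vs cont=14.8145 → 14.8145 [wait]  node(1,1) S=151.5280 payoff=0.0000 vs cont=4.2985 → 4.2985 [wait]  ⇒ S*(1)=-
t_0: node(0,0) S=123.3600 payoff=0.0000 vs cont=9.7594 → 9.7594 [wait]  ⇒ S*(0)=-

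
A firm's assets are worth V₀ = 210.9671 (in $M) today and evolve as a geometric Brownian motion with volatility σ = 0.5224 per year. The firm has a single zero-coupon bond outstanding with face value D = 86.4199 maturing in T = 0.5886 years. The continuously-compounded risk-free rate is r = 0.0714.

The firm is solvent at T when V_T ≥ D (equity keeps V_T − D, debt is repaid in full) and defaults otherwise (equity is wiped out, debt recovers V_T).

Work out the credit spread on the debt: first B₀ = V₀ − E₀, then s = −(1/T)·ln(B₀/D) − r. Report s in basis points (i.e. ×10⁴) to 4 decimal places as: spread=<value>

spread=35.6878

With assets at 210.9671 and a single debt payment of 86.4199 at 0.5886 years:
d₁ = [ln(V₀/D) + (r + σ²/2)T] / (σ√T)
   = [ln(210.9671/86.4199) + (0.0714 + 0.5·0.5224²)·0.5886] / (0.5224·√0.5886)
   = [0.892484 + 0.122341] / 0.400787 = 2.532083
d₂ = d₁ − σ√T = 2.532083 − 0.400787 = 2.131296
N(d₁) = 0.994331,  N(d₂) = 0.983468,  e^(−rT) = 0.958845
E₀ = V₀·N(d₁) − D·e^(−rT)·N(d₂)
   = 210.9671·0.994331 − 86.4199·0.958845·0.983468 = 128.277706
B₀ = V₀ − E₀ = 210.9671 − 128.277706 = 82.689394
spread = −(1/T)·ln(B₀/D) − r = −(1/0.5886)·ln(82.689394/86.4199) − 0.0714 = 0.00356878
in basis points: 0.00356878 × 10⁴ = 35.6878 bp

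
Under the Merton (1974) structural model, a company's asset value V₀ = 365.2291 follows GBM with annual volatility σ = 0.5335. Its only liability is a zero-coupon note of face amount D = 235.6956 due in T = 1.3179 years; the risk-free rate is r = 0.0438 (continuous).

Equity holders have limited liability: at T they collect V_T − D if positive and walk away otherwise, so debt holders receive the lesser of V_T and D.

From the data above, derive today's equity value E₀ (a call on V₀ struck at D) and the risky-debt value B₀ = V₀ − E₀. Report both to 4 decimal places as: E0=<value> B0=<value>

With assets at 365.2291 and a single debt payment of 235.6956 at 1.3179 years:
d₁ = [ln(V₀/D) + (r + σ²/2)T] / (σ√T)
   = [ln(365.2291/235.6956) + (0.0438 + 0.5·0.5335²)·1.3179] / (0.5335·√1.3179)
   = [0.437984 + 0.245276] / 0.612457 = 1.115604
d₂ = d₁ − σ√T = 1.115604 − 0.612457 = 0.503147
N(d₁) = 0.867704,  N(d₂) = 0.692570,  e^(−rT) = 0.943910
E₀ = V₀·N(d₁) − D·e^(−rT)·N(d₂)
   = 365.2291·0.867704 − 235.6956·0.943910·0.692570 = 162.831039
B₀ = V₀ − E₀ = 365.2291 − 162.831039 = 202.398061

E0=162.8310 B0=202.3981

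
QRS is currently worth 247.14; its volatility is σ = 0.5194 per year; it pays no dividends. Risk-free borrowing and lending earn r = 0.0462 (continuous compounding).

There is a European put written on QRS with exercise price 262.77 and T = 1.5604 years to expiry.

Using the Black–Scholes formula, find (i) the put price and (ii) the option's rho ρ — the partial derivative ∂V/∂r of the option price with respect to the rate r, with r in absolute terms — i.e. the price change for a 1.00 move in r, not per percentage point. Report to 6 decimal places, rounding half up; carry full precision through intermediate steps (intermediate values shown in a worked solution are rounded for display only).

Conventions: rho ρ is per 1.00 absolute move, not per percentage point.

price = 61.213434
ρ = -236.873373

σ√T = 0.5194·√1.5604 = 0.648814
d₁ = (ln(S/K) + (r+σ²/2)T) / (σ√T) = (ln(247.14/262.77) + (0.0462+0.5194²/2)·1.5604) / 0.648814 = (-0.061324 + 0.282570) / 0.648814 = 0.341001
d₂ = d₁ − σ√T = 0.341001 − 0.648814 = -0.307813
e^{−rT} = 0.930447
N(−d₁) = 0.366552,  N(−d₂) = 0.620888
Put price V = K·e^{−rT}·N(−d₂) − S·N(−d₁) = 151.802982 − 90.589549 = 61.213434
ρ = −K·T·e^{−rT}·N(−d₂) = -236.873373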